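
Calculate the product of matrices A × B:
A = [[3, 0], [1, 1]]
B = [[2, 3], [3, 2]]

Matrix multiplication:
C[0][0] = 3×2 + 0×3 = 6
C[0][1] = 3×3 + 0×2 = 9
C[1][0] = 1×2 + 1×3 = 5
C[1][1] = 1×3 + 1×2 = 5
Result: [[6, 9], [5, 5]]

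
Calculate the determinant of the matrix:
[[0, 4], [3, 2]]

For a 2×2 matrix [[a, b], [c, d]], det = ad - bc
det = (0)(2) - (4)(3) = 0 - 12 = -12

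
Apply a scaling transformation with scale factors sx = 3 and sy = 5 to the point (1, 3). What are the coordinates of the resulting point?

Scaling matrix:
[[3, 0], [0, 5]]
Result: (1 × 3, 3 × 5) = (3, 15)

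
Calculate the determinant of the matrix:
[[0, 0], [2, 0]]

For a 2×2 matrix [[a, b], [c, d]], det = ad - bc
det = (0)(0) - (0)(2) = 0 - 0 = 0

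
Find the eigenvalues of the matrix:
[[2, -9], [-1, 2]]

Characteristic equation: det(A - λI) = 0
λ² - (trace)λ + (det) = 0
trace = 2 + 2 = 4, det = (2)(2) - (-9)(-1) = -5
λ² - (4)λ + (-5) = 0
λ = (4 ± √((4)² - 4·(-5))) / 2 = (4 ± √36) / 2
Solving: λ = -1, 5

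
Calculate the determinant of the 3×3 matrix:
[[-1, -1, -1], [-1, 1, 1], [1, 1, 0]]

Expansion along first row:
det = -1·det([[1,1],[1,0]]) - -1·det([[-1,1],[1,0]]) + -1·det([[-1,1],[1,1]])
    = -1·(1·0 - 1·1) - -1·(-1·0 - 1·1) + -1·(-1·1 - 1·1)
    = -1·-1 - -1·-1 + -1·-2
    = 1 + -1 + 2 = 2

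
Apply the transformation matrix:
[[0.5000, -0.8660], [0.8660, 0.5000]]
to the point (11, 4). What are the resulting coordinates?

Matrix multiplication:
[[0.5000, -0.8660], [0.8660, 0.5000]] × [11, 4]ᵀ
= [(0.5000)(11) + (-0.8660)(4), (0.8660)(11) + (0.5000)(4)]ᵀ
= [2.0360, 11.5260]ᵀ
Result: (2.0360, 11.5260)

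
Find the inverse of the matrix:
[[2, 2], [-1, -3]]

For [[a,b],[c,d]], inverse = (1/det)·[[d,-b],[-c,a]]
det = (2)(-3) - (2)(-1) = -6 - -2 = -4
Inverse = (1/-4)·[[-3, -2], [1, 2]]
= [[3/4, 1/2], [-1/4, -1/2]]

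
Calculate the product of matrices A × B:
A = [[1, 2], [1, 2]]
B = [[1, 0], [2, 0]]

Matrix multiplication:
C[0][0] = 1×1 + 2×2 = 5
C[0][1] = 1×0 + 2×0 = 0
C[1][0] = 1×1 + 2×2 = 5
C[1][1] = 1×0 + 2×0 = 0
Result: [[5, 0], [5, 0]]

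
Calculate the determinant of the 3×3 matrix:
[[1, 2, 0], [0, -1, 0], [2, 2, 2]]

Expansion along first row:
det = 1·det([[-1,0],[2,2]]) - 2·det([[0,0],[2,2]]) + 0·det([[0,-1],[2,2]])
    = 1·(-1·2 - 0·2) - 2·(0·2 - 0·2) + 0·(0·2 - -1·2)
    = 1·-2 - 2·0 + 0·2
    = -2 + 0 + 0 = -2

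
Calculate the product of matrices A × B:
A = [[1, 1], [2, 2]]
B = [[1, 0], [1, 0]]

Matrix multiplication:
C[0][0] = 1×1 + 1×1 = 2
C[0][1] = 1×0 + 1×0 = 0
C[1][0] = 2×1 + 2×1 = 4
C[1][1] = 2×0 + 2×0 = 0
Result: [[2, 0], [4, 0]]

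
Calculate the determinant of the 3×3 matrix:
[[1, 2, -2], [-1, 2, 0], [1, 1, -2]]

Expansion along first row:
det = 1·det([[2,0],[1,-2]]) - 2·det([[-1,0],[1,-2]]) + -2·det([[-1,2],[1,1]])
    = 1·(2·-2 - 0·1) - 2·(-1·-2 - 0·1) + -2·(-1·1 - 2·1)
    = 1·-4 - 2·2 + -2·-3
    = -4 + -4 + 6 = -2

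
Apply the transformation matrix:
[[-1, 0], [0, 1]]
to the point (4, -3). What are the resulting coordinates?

Matrix multiplication:
[[-1, 0], [0, 1]] × [4, -3]ᵀ
= [(-1)(4) + (0)(-3), (0)(4) + (1)(-3)]ᵀ
= [-4, -3]ᵀ
Result: (-4, -3)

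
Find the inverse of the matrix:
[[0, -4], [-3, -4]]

For [[a,b],[c,d]], inverse = (1/det)·[[d,-b],[-c,a]]
det = (0)(-4) - (-4)(-3) = 0 - 12 = -12
Inverse = (1/-12)·[[-4, 4], [3, 0]]
= [[1/3, -1/3], [-1/4, 0]]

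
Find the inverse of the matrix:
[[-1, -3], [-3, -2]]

For [[a,b],[c,d]], inverse = (1/det)·[[d,-b],[-c,a]]
det = (-1)(-2) - (-3)(-3) = 2 - 9 = -7
Inverse = (1/-7)·[[-2, 3], [3, -1]]
= [[2/7, -3/7], [-3/7, 1/7]]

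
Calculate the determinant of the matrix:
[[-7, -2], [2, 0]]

For a 2×2 matrix [[a, b], [c, d]], det = ad - bc
det = (-7)(0) - (-2)(2) = 0 - -4 = 4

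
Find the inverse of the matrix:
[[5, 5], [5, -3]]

For [[a,b],[c,d]], inverse = (1/det)·[[d,-b],[-c,a]]
det = (5)(-3) - (5)(5) = -15 - 25 = -40
Inverse = (1/-40)·[[-3, -5], [-5, 5]]
= [[3/40, 1/8], [1/8, -1/8]]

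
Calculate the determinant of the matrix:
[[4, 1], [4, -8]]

For a 2×2 matrix [[a, b], [c, d]], det = ad - bc
det = (4)(-8) - (1)(4) = -32 - 4 = -36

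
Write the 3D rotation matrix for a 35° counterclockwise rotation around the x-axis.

Rotation matrix for counterclockwise 35° around x-axis:
cos(35°) = 0.8192, sin(35°) = 0.5736
Result: [[1, 0, 0], [0, 0.8192, -0.5736], [0, 0.5736, 0.8192]]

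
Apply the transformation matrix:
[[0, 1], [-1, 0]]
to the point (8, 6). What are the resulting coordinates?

Matrix multiplication:
[[0, 1], [-1, 0]] × [8, 6]ᵀ
= [(0)(8) + (1)(6), (-1)(8) + (0)(6)]ᵀ
= [6, -8]ᵀ
Result: (6, -8)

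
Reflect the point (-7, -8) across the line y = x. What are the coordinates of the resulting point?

Reflection across line y = x: (-7, -8) → (-8, -7)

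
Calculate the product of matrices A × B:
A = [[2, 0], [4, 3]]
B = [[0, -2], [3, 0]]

Matrix multiplication:
C[0][0] = 2×0 + 0×3 = 0
C[0][1] = 2×-2 + 0×0 = -4
C[1][0] = 4×0 + 3×3 = 9
C[1][1] = 4×-2 + 3×0 = -8
Result: [[0, -4], [9, -8]]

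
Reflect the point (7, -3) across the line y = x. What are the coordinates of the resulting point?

Reflection across line y = x: (7, -3) → (-3, 7)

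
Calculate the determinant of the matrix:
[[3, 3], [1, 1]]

For a 2×2 matrix [[a, b], [c, d]], det = ad - bc
det = (3)(1) - (3)(1) = 3 - 3 = 0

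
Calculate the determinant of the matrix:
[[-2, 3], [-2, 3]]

For a 2×2 matrix [[a, b], [c, d]], det = ad - bc
det = (-2)(3) - (3)(-2) = -6 - -6 = 0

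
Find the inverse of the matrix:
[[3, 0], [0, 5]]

For [[a,b],[c,d]], inverse = (1/det)·[[d,-b],[-c,a]]
det = (3)(5) - (0)(0) = 15 - 0 = 15
Inverse = (1/15)·[[5, 0], [0, 3]]
= [[1/3, 0], [0, 1/5]]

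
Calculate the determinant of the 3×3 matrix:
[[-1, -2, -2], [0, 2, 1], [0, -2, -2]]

Expansion along first row:
det = -1·det([[2,1],[-2,-2]]) - -2·det([[0,1],[0,-2]]) + -2·det([[0,2],[0,-2]])
    = -1·(2·-2 - 1·-2) - -2·(0·-2 - 1·0) + -2·(0·-2 - 2·0)
    = -1·-2 - -2·0 + -2·0
    = 2 + 0 + 0 = 2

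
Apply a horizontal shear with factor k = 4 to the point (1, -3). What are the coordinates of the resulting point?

Shear matrix for horizontal shear with factor k = 4:
[[1, 4], [0, 1]]
Result: (1, -3) → (-11, -3)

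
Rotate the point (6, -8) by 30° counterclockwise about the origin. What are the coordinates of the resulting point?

Rotation matrix for 30°: [[cos 30°, -sin 30°], [sin 30°, cos 30°]] ≈ [[0.866025, -0.500000], [0.500000, 0.866025]]
[[0.866025, -0.500000], [0.500000, 0.866025]] × [6, -8]ᵀ ≈ [9.1962, -3.9282]ᵀ
Result: (9.1962, -3.9282)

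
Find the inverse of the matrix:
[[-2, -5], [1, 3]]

For [[a,b],[c,d]], inverse = (1/det)·[[d,-b],[-c,a]]
det = (-2)(3) - (-5)(1) = -6 - -5 = -1
Inverse = (1/-1)·[[3, 5], [-1, -2]]
= [[-3, -5], [1, 2]]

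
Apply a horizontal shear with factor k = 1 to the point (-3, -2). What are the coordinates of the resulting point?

Shear matrix for horizontal shear with factor k = 1:
[[1, 1], [0, 1]]
Result: (-3, -2) → (-5, -2)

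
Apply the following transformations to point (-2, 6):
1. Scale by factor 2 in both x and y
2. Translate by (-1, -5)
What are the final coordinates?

Step 1: Scale (-2, 6) by 2 → (-4, 12)
Step 2: Translate by (-1, -5) → (-5, 7)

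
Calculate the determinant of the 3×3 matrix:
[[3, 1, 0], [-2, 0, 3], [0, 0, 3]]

Expansion along first row:
det = 3·det([[0,3],[0,3]]) - 1·det([[-2,3],[0,3]]) + 0·det([[-2,0],[0,0]])
    = 3·(0·3 - 3·0) - 1·(-2·3 - 3·0) + 0·(-2·0 - 0·0)
    = 3·0 - 1·-6 + 0·0
    = 0 + 6 + 0 = 6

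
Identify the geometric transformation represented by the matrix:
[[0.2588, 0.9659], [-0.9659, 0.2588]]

This matrix represents: rotation by 285° counterclockwise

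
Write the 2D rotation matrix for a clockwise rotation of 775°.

Rotation matrix formula: [[cos θ, -sin θ], [sin θ, cos θ]]
A clockwise rotation by 775° is equivalent to a counterclockwise rotation by -775°.
For θ = -775°:
cos(-775°) = 0.5736
sin(-775°) = -0.8192
Result: [[0.5736, 0.8192], [-0.8192, 0.5736]]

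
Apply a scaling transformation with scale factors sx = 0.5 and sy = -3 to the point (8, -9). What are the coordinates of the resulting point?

Scaling matrix:
[[0.50, 0], [0, -3]]
Result: (8 × 0.5, -9 × -3) = (4, 27)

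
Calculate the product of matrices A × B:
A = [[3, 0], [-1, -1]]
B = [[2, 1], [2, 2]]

Matrix multiplication:
C[0][0] = 3×2 + 0×2 = 6
C[0][1] = 3×1 + 0×2 = 3
C[1][0] = -1×2 + -1×2 = -4
C[1][1] = -1×1 + -1×2 = -3
Result: [[6, 3], [-4, -3]]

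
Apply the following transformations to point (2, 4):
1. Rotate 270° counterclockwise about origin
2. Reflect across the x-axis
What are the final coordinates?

Step 1: Rotate 270° → (4, -2)
Step 2: Reflect across x-axis → (4, 2)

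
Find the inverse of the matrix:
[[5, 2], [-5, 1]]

For [[a,b],[c,d]], inverse = (1/det)·[[d,-b],[-c,a]]
det = (5)(1) - (2)(-5) = 5 - -10 = 15
Inverse = (1/15)·[[1, -2], [5, 5]]
= [[1/15, -2/15], [1/3, 1/3]]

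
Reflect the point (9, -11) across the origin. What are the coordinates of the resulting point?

Reflection across origin: (9, -11) → (-9, 11)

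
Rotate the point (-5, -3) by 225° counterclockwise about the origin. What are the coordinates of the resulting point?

Rotation matrix for 225°: [[cos 225°, -sin 225°], [sin 225°, cos 225°]] ≈ [[-0.707107, 0.707107], [-0.707107, -0.707107]]
[[-0.707107, 0.707107], [-0.707107, -0.707107]] × [-5, -3]ᵀ ≈ [1.4142, 5.6569]ᵀ
Result: (1.4142, 5.6569)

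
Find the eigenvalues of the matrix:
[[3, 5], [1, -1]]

Characteristic equation: det(A - λI) = 0
λ² - (trace)λ + (det) = 0
trace = 3 + -1 = 2, det = (3)(-1) - (5)(1) = -8
λ² - (2)λ + (-8) = 0
λ = (2 ± √((2)² - 4·(-8))) / 2 = (2 ± √36) / 2
Solving: λ = -2, 4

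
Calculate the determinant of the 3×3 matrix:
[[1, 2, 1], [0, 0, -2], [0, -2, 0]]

Expansion along first row:
det = 1·det([[0,-2],[-2,0]]) - 2·det([[0,-2],[0,0]]) + 1·det([[0,0],[0,-2]])
    = 1·(0·0 - -2·-2) - 2·(0·0 - -2·0) + 1·(0·-2 - 0·0)
    = 1·-4 - 2·0 + 1·0
    = -4 + 0 + 0 = -4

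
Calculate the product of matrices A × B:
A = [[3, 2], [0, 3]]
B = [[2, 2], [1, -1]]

Matrix multiplication:
C[0][0] = 3×2 + 2×1 = 8
C[0][1] = 3×2 + 2×-1 = 4
C[1][0] = 0×2 + 3×1 = 3
C[1][1] = 0×2 + 3×-1 = -3
Result: [[8, 4], [3, -3]]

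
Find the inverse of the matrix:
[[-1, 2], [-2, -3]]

For [[a,b],[c,d]], inverse = (1/det)·[[d,-b],[-c,a]]
det = (-1)(-3) - (2)(-2) = 3 - -4 = 7
Inverse = (1/7)·[[-3, -2], [2, -1]]
= [[-3/7, -2/7], [2/7, -1/7]]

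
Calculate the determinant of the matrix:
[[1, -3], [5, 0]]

For a 2×2 matrix [[a, b], [c, d]], det = ad - bc
det = (1)(0) - (-3)(5) = 0 - -15 = 15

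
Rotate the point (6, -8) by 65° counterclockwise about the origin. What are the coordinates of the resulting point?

Rotation matrix for 65°: [[cos 65°, -sin 65°], [sin 65°, cos 65°]] ≈ [[0.422618, -0.906308], [0.906308, 0.422618]]
[[0.422618, -0.906308], [0.906308, 0.422618]] × [6, -8]ᵀ ≈ [9.7862, 2.0569]ᵀ
Result: (9.7862, 2.0569)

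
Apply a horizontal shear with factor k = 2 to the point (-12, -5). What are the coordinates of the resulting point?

Shear matrix for horizontal shear with factor k = 2:
[[1, 2], [0, 1]]
Result: (-12, -5) → (-22, -5)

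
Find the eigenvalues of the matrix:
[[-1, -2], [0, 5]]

Characteristic equation: det(A - λI) = 0
λ² - (trace)λ + (det) = 0
trace = -1 + 5 = 4, det = (-1)(5) - (-2)(0) = -5
λ² - (4)λ + (-5) = 0
λ = (4 ± √((4)² - 4·(-5))) / 2 = (4 ± √36) / 2
Solving: λ = -1, 5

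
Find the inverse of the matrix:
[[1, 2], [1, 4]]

For [[a,b],[c,d]], inverse = (1/det)·[[d,-b],[-c,a]]
det = (1)(4) - (2)(1) = 4 - 2 = 2
Inverse = (1/2)·[[4, -2], [-1, 1]]
= [[2, -1], [-1/2, 1/2]]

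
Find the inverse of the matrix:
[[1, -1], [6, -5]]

For [[a,b],[c,d]], inverse = (1/det)·[[d,-b],[-c,a]]
det = (1)(-5) - (-1)(6) = -5 - -6 = 1
Inverse = [[-5, 1], [-6, 1]]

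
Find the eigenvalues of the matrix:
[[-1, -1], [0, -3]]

Characteristic equation: det(A - λI) = 0
λ² - (trace)λ + (det) = 0
trace = -1 + -3 = -4, det = (-1)(-3) - (-1)(0) = 3
λ² - (-4)λ + (3) = 0
λ = (-4 ± √((-4)² - 4·(3))) / 2 = (-4 ± √4) / 2
Solving: λ = -3, -1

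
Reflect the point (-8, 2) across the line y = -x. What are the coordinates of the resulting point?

Reflection across line y = -x: (-8, 2) → (-2, 8)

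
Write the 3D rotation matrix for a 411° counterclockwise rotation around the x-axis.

Rotation matrix for counterclockwise 411° around x-axis:
cos(411°) = 0.6293, sin(411°) = 0.7771
Result: [[1, 0, 0], [0, 0.6293, -0.7771], [0, 0.7771, 0.6293]]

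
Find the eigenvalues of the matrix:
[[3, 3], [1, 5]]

Characteristic equation: det(A - λI) = 0
λ² - (trace)λ + (det) = 0
trace = 3 + 5 = 8, det = (3)(5) - (3)(1) = 12
λ² - (8)λ + (12) = 0
λ = (8 ± √((8)² - 4·(12))) / 2 = (8 ± √16) / 2
Solving: λ = 2, 6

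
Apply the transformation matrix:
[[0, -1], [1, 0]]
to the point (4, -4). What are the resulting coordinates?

Matrix multiplication:
[[0, -1], [1, 0]] × [4, -4]ᵀ
= [(0)(4) + (-1)(-4), (1)(4) + (0)(-4)]ᵀ
= [4, 4]ᵀ
Result: (4, 4)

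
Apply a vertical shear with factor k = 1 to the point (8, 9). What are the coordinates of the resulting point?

Shear matrix for vertical shear with factor k = 1:
[[1, 0], [1, 1]]
Result: (8, 9) → (8, 17)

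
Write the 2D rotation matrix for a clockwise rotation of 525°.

Rotation matrix formula: [[cos θ, -sin θ], [sin θ, cos θ]]
A clockwise rotation by 525° is equivalent to a counterclockwise rotation by -525°.
For θ = -525°:
cos(-525°) = -0.9659
sin(-525°) = -0.2588
Result: [[-0.9659, 0.2588], [-0.2588, -0.9659]]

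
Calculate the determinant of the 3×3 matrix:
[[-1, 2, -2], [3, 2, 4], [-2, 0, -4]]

Expansion along first row:
det = -1·det([[2,4],[0,-4]]) - 2·det([[3,4],[-2,-4]]) + -2·det([[3,2],[-2,0]])
    = -1·(2·-4 - 4·0) - 2·(3·-4 - 4·-2) + -2·(3·0 - 2·-2)
    = -1·-8 - 2·-4 + -2·4
    = 8 + 8 + -8 = 8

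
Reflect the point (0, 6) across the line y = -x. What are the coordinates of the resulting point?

Reflection across line y = -x: (0, 6) → (-6, 0)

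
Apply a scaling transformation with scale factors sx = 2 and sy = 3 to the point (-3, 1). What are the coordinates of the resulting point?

Scaling matrix:
[[2, 0], [0, 3]]
Result: (-3 × 2, 1 × 3) = (-6, 3)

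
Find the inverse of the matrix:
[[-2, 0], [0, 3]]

For [[a,b],[c,d]], inverse = (1/det)·[[d,-b],[-c,a]]
det = (-2)(3) - (0)(0) = -6 - 0 = -6
Inverse = (1/-6)·[[3, 0], [0, -2]]
= [[-1/2, 0], [0, 1/3]]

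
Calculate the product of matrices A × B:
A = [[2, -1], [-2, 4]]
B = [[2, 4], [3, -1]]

Matrix multiplication:
C[0][0] = 2×2 + -1×3 = 1
C[0][1] = 2×4 + -1×-1 = 9
C[1][0] = -2×2 + 4×3 = 8
C[1][1] = -2×4 + 4×-1 = -12
Result: [[1, 9], [8, -12]]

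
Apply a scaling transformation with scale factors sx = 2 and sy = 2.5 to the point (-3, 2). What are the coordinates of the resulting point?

Scaling matrix:
[[2, 0], [0, 2.50]]
Result: (-3 × 2, 2 × 2.5) = (-6, 5)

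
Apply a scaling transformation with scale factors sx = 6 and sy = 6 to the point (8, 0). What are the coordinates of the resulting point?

Scaling matrix:
[[6, 0], [0, 6]]
Result: (8 × 6, 0 × 6) = (48, 0)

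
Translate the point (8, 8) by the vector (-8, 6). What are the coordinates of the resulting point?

Translation by (-8, 6) (homogeneous matrix [[1, 0, -8], [0, 1, 6], [0, 0, 1]]):
x' = 8 + -8 = 0
y' = 8 + 6 = 14
Result: (0, 14)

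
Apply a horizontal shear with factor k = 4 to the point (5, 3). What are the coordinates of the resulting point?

Shear matrix for horizontal shear with factor k = 4:
[[1, 4], [0, 1]]
Result: (5, 3) → (17, 3)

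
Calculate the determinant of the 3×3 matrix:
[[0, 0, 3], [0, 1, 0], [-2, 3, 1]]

Expansion along first row:
det = 0·det([[1,0],[3,1]]) - 0·det([[0,0],[-2,1]]) + 3·det([[0,1],[-2,3]])
    = 0·(1·1 - 0·3) - 0·(0·1 - 0·-2) + 3·(0·3 - 1·-2)
    = 0·1 - 0·0 + 3·2
    = 0 + 0 + 6 = 6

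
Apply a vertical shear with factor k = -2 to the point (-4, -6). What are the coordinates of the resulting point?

Shear matrix for vertical shear with factor k = -2:
[[1, 0], [-2, 1]]
Result: (-4, -6) → (-4, 2)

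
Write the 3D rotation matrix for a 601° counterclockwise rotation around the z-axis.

Rotation matrix for counterclockwise 601° around z-axis:
cos(601°) = -0.4848, sin(601°) = -0.8746
Result: [[-0.4848, 0.8746, 0], [-0.8746, -0.4848, 0], [0, 0, 1]]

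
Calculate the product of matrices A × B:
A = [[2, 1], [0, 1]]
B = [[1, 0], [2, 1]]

Matrix multiplication:
C[0][0] = 2×1 + 1×2 = 4
C[0][1] = 2×0 + 1×1 = 1
C[1][0] = 0×1 + 1×2 = 2
C[1][1] = 0×0 + 1×1 = 1
Result: [[4, 1], [2, 1]]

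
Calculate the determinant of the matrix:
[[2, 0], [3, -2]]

For a 2×2 matrix [[a, b], [c, d]], det = ad - bc
det = (2)(-2) - (0)(3) = -4 - 0 = -4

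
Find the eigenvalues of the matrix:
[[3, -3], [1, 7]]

Characteristic equation: det(A - λI) = 0
λ² - (trace)λ + (det) = 0
trace = 3 + 7 = 10, det = (3)(7) - (-3)(1) = 24
λ² - (10)λ + (24) = 0
λ = (10 ± √((10)² - 4·(24))) / 2 = (10 ± √4) / 2
Solving: λ = 4, 6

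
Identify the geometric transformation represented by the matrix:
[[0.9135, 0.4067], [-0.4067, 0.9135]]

This matrix represents: rotation by 336° counterclockwise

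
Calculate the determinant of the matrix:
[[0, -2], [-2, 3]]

For a 2×2 matrix [[a, b], [c, d]], det = ad - bc
det = (0)(3) - (-2)(-2) = 0 - 4 = -4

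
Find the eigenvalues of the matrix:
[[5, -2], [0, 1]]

Characteristic equation: det(A - λI) = 0
λ² - (trace)λ + (det) = 0
trace = 5 + 1 = 6, det = (5)(1) - (-2)(0) = 5
λ² - (6)λ + (5) = 0
λ = (6 ± √((6)² - 4·(5))) / 2 = (6 ± √16) / 2
Solving: λ = 1, 5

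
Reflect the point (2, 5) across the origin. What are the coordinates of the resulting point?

Reflection across origin: (2, 5) → (-2, -5)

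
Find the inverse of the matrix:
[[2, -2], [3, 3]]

For [[a,b],[c,d]], inverse = (1/det)·[[d,-b],[-c,a]]
det = (2)(3) - (-2)(3) = 6 - -6 = 12
Inverse = (1/12)·[[3, 2], [-3, 2]]
= [[1/4, 1/6], [-1/4, 1/6]]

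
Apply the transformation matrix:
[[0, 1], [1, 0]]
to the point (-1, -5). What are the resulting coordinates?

Matrix multiplication:
[[0, 1], [1, 0]] × [-1, -5]ᵀ
= [(0)(-1) + (1)(-5), (1)(-1) + (0)(-5)]ᵀ
= [-5, -1]ᵀ
Result: (-5, -1)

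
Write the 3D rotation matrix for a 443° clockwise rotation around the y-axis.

Rotation matrix for clockwise 443° around y-axis:
A clockwise rotation by 443° is a counterclockwise rotation by -443°.
cos(-443°) = 0.1219, sin(-443°) = -0.9925
Result: [[0.1219, 0, -0.9925], [0, 1, 0], [0.9925, 0, 0.1219]]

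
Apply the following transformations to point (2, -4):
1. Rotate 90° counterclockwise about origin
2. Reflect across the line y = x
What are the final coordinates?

Step 1: Rotate 90° → (4, 2)
Step 2: Reflect across line y = x → (2, 4)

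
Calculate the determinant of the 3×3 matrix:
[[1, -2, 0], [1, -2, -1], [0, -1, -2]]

Expansion along first row:
det = 1·det([[-2,-1],[-1,-2]]) - -2·det([[1,-1],[0,-2]]) + 0·det([[1,-2],[0,-1]])
    = 1·(-2·-2 - -1·-1) - -2·(1·-2 - -1·0) + 0·(1·-1 - -2·0)
    = 1·3 - -2·-2 + 0·-1
    = 3 + -4 + 0 = -1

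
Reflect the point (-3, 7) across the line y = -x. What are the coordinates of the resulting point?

Reflection across line y = -x: (-3, 7) → (-7, 3)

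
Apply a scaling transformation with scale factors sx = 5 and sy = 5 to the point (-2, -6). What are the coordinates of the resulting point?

Scaling matrix:
[[5, 0], [0, 5]]
Result: (-2 × 5, -6 × 5) = (-10, -30)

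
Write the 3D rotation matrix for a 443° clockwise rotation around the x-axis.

Rotation matrix for clockwise 443° around x-axis:
A clockwise rotation by 443° is a counterclockwise rotation by -443°.
cos(-443°) = 0.1219, sin(-443°) = -0.9925
Result: [[1, 0, 0], [0, 0.1219, 0.9925], [0, -0.9925, 0.1219]]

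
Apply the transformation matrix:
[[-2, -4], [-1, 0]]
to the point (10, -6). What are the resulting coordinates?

Matrix multiplication:
[[-2, -4], [-1, 0]] × [10, -6]ᵀ
= [(-2)(10) + (-4)(-6), (-1)(10) + (0)(-6)]ᵀ
= [4, -10]ᵀ
Result: (4, -10)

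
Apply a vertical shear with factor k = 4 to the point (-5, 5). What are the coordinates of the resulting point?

Shear matrix for vertical shear with factor k = 4:
[[1, 0], [4, 1]]
Result: (-5, 5) → (-5, -15)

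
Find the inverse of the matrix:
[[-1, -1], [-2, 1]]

For [[a,b],[c,d]], inverse = (1/det)·[[d,-b],[-c,a]]
det = (-1)(1) - (-1)(-2) = -1 - 2 = -3
Inverse = (1/-3)·[[1, 1], [2, -1]]
= [[-1/3, -1/3], [-2/3, 1/3]]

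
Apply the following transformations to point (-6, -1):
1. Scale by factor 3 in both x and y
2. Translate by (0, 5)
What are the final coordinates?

Step 1: Scale (-6, -1) by 3 → (-18, -3)
Step 2: Translate by (0, 5) → (-18, 2)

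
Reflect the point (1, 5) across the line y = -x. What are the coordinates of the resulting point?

Reflection across line y = -x: (1, 5) → (-5, -1)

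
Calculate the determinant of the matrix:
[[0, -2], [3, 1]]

For a 2×2 matrix [[a, b], [c, d]], det = ad - bc
det = (0)(1) - (-2)(3) = 0 - -6 = 6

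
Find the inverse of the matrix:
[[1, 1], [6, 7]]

For [[a,b],[c,d]], inverse = (1/det)·[[d,-b],[-c,a]]
det = (1)(7) - (1)(6) = 7 - 6 = 1
Inverse = [[7, -1], [-6, 1]]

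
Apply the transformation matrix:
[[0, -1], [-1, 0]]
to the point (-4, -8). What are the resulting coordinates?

Matrix multiplication:
[[0, -1], [-1, 0]] × [-4, -8]ᵀ
= [(0)(-4) + (-1)(-8), (-1)(-4) + (0)(-8)]ᵀ
= [8, 4]ᵀ
Result: (8, 4)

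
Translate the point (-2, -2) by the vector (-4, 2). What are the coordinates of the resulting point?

Translation by (-4, 2) (homogeneous matrix [[1, 0, -4], [0, 1, 2], [0, 0, 1]]):
x' = -2 + -4 = -6
y' = -2 + 2 = 0
Result: (-6, 0)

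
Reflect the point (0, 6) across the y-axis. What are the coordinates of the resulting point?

Reflection across y-axis: (0, 6) → (0, 6)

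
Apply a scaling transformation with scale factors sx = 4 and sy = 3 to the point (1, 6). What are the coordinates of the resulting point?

Scaling matrix:
[[4, 0], [0, 3]]
Result: (1 × 4, 6 × 3) = (4, 18)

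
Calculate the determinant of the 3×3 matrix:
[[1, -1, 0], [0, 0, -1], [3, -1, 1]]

Expansion along first row:
det = 1·det([[0,-1],[-1,1]]) - -1·det([[0,-1],[3,1]]) + 0·det([[0,0],[3,-1]])
    = 1·(0·1 - -1·-1) - -1·(0·1 - -1·3) + 0·(0·-1 - 0·3)
    = 1·-1 - -1·3 + 0·0
    = -1 + 3 + 0 = 2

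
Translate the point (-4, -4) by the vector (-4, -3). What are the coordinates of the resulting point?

Translation by (-4, -3) (homogeneous matrix [[1, 0, -4], [0, 1, -3], [0, 0, 1]]):
x' = -4 + -4 = -8
y' = -4 + -3 = -7
Result: (-8, -7)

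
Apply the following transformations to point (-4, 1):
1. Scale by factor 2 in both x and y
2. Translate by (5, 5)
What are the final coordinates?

Step 1: Scale (-4, 1) by 2 → (-8, 2)
Step 2: Translate by (5, 5) → (-3, 7)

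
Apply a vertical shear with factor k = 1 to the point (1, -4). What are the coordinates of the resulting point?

Shear matrix for vertical shear with factor k = 1:
[[1, 0], [1, 1]]
Result: (1, -4) → (1, -3)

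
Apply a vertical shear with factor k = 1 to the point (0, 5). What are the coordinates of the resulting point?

Shear matrix for vertical shear with factor k = 1:
[[1, 0], [1, 1]]
Result: (0, 5) → (0, 5)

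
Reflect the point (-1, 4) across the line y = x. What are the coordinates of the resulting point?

Reflection across line y = x: (-1, 4) → (4, -1)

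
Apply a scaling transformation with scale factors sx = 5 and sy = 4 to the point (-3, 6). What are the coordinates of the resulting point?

Scaling matrix:
[[5, 0], [0, 4]]
Result: (-3 × 5, 6 × 4) = (-15, 24)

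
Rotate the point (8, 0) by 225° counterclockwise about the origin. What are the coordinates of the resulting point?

Rotation matrix for 225°: [[cos 225°, -sin 225°], [sin 225°, cos 225°]] ≈ [[-0.707107, 0.707107], [-0.707107, -0.707107]]
[[-0.707107, 0.707107], [-0.707107, -0.707107]] × [8, 0]ᵀ ≈ [-5.6569, -5.6569]ᵀ
Result: (-5.6569, -5.6569)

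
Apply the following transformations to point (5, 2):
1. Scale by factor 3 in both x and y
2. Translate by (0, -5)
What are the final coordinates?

Step 1: Scale (5, 2) by 3 → (15, 6)
Step 2: Translate by (0, -5) → (15, 1)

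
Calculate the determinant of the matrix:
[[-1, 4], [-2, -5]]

For a 2×2 matrix [[a, b], [c, d]], det = ad - bc
det = (-1)(-5) - (4)(-2) = 5 - -8 = 13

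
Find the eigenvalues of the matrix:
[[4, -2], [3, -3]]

Characteristic equation: det(A - λI) = 0
λ² - (trace)λ + (det) = 0
trace = 4 + -3 = 1, det = (4)(-3) - (-2)(3) = -6
λ² - (1)λ + (-6) = 0
λ = (1 ± √((1)² - 4·(-6))) / 2 = (1 ± √25) / 2
Solving: λ = -2, 3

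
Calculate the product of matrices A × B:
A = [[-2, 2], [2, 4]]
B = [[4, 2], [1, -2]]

Matrix multiplication:
C[0][0] = -2×4 + 2×1 = -6
C[0][1] = -2×2 + 2×-2 = -8
C[1][0] = 2×4 + 4×1 = 12
C[1][1] = 2×2 + 4×-2 = -4
Result: [[-6, -8], [12, -4]]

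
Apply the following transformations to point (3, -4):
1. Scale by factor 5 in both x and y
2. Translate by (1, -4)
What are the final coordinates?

Step 1: Scale (3, -4) by 5 → (15, -20)
Step 2: Translate by (1, -4) → (16, -24)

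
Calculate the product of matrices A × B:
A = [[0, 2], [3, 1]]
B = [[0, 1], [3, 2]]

Matrix multiplication:
C[0][0] = 0×0 + 2×3 = 6
C[0][1] = 0×1 + 2×2 = 4
C[1][0] = 3×0 + 1×3 = 3
C[1][1] = 3×1 + 1×2 = 5
Result: [[6, 4], [3, 5]]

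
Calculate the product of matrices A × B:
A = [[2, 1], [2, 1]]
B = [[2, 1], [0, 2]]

Matrix multiplication:
C[0][0] = 2×2 + 1×0 = 4
C[0][1] = 2×1 + 1×2 = 4
C[1][0] = 2×2 + 1×0 = 4
C[1][1] = 2×1 + 1×2 = 4
Result: [[4, 4], [4, 4]]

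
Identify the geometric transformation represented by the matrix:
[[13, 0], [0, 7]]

This matrix represents: non-uniform scaling by sx = 13, sy = 7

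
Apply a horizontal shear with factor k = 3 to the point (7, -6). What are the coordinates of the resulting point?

Shear matrix for horizontal shear with factor k = 3:
[[1, 3], [0, 1]]
Result: (7, -6) → (-11, -6)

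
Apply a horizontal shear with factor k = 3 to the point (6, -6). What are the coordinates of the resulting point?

Shear matrix for horizontal shear with factor k = 3:
[[1, 3], [0, 1]]
Result: (6, -6) → (-12, -6)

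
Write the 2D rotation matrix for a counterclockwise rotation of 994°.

Rotation matrix formula: [[cos θ, -sin θ], [sin θ, cos θ]]
For θ = 994°:
cos(994°) = 0.0698
sin(994°) = -0.9976
Result: [[0.0698, 0.9976], [-0.9976, 0.0698]]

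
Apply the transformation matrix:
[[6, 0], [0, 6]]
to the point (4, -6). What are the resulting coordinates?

Matrix multiplication:
[[6, 0], [0, 6]] × [4, -6]ᵀ
= [(6)(4) + (0)(-6), (0)(4) + (6)(-6)]ᵀ
= [24, -36]ᵀ
Result: (24, -36)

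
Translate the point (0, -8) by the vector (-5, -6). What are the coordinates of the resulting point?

Translation by (-5, -6) (homogeneous matrix [[1, 0, -5], [0, 1, -6], [0, 0, 1]]):
x' = 0 + -5 = -5
y' = -8 + -6 = -14
Result: (-5, -14)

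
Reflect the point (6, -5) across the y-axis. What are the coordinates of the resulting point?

Reflection across y-axis: (6, -5) → (-6, -5)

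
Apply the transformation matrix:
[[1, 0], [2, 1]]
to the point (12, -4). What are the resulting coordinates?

Matrix multiplication:
[[1, 0], [2, 1]] × [12, -4]ᵀ
= [(1)(12) + (0)(-4), (2)(12) + (1)(-4)]ᵀ
= [12, 20]ᵀ
Result: (12, 20)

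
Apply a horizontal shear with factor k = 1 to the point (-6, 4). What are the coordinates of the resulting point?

Shear matrix for horizontal shear with factor k = 1:
[[1, 1], [0, 1]]
Result: (-6, 4) → (-2, 4)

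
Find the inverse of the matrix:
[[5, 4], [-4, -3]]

For [[a,b],[c,d]], inverse = (1/det)·[[d,-b],[-c,a]]
det = (5)(-3) - (4)(-4) = -15 - -16 = 1
Inverse = [[-3, -4], [4, 5]]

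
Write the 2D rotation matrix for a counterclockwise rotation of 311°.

Rotation matrix formula: [[cos θ, -sin θ], [sin θ, cos θ]]
For θ = 311°:
cos(311°) = 0.6561
sin(311°) = -0.7547
Result: [[0.6561, 0.7547], [-0.7547, 0.6561]]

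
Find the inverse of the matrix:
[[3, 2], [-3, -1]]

For [[a,b],[c,d]], inverse = (1/det)·[[d,-b],[-c,a]]
det = (3)(-1) - (2)(-3) = -3 - -6 = 3
Inverse = (1/3)·[[-1, -2], [3, 3]]
= [[-1/3, -2/3], [1, 1]]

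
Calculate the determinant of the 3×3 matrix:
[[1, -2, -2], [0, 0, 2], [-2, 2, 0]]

Expansion along first row:
det = 1·det([[0,2],[2,0]]) - -2·det([[0,2],[-2,0]]) + -2·det([[0,0],[-2,2]])
    = 1·(0·0 - 2·2) - -2·(0·0 - 2·-2) + -2·(0·2 - 0·-2)
    = 1·-4 - -2·4 + -2·0
    = -4 + 8 + 0 = 4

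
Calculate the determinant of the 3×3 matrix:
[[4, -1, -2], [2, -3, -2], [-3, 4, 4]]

Expansion along first row:
det = 4·det([[-3,-2],[4,4]]) - -1·det([[2,-2],[-3,4]]) + -2·det([[2,-3],[-3,4]])
    = 4·(-3·4 - -2·4) - -1·(2·4 - -2·-3) + -2·(2·4 - -3·-3)
    = 4·-4 - -1·2 + -2·-1
    = -16 + 2 + 2 = -12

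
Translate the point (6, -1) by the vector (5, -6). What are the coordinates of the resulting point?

Translation by (5, -6) (homogeneous matrix [[1, 0, 5], [0, 1, -6], [0, 0, 1]]):
x' = 6 + 5 = 11
y' = -1 + -6 = -7
Result: (11, -7)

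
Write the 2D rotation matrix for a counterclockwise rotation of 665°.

Rotation matrix formula: [[cos θ, -sin θ], [sin θ, cos θ]]
For θ = 665°:
cos(665°) = 0.5736
sin(665°) = -0.8192
Result: [[0.5736, 0.8192], [-0.8192, 0.5736]]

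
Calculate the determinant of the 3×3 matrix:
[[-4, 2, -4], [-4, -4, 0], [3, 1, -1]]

Expansion along first row:
det = -4·det([[-4,0],[1,-1]]) - 2·det([[-4,0],[3,-1]]) + -4·det([[-4,-4],[3,1]])
    = -4·(-4·-1 - 0·1) - 2·(-4·-1 - 0·3) + -4·(-4·1 - -4·3)
    = -4·4 - 2·4 + -4·8
    = -16 + -8 + -32 = -56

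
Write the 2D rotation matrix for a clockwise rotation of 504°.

Rotation matrix formula: [[cos θ, -sin θ], [sin θ, cos θ]]
A clockwise rotation by 504° is equivalent to a counterclockwise rotation by -504°.
For θ = -504°:
cos(-504°) = -0.8090
sin(-504°) = -0.5878
Result: [[-0.8090, 0.5878], [-0.5878, -0.8090]]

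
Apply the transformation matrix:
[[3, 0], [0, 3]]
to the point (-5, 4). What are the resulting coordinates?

Matrix multiplication:
[[3, 0], [0, 3]] × [-5, 4]ᵀ
= [(3)(-5) + (0)(4), (0)(-5) + (3)(4)]ᵀ
= [-15, 12]ᵀ
Result: (-15, 12)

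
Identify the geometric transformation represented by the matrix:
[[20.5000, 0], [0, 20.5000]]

This matrix represents: uniform scaling by factor 20.5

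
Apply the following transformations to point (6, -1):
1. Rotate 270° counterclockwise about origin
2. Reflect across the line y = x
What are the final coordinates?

Step 1: Rotate 270° → (-1, -6)
Step 2: Reflect across line y = x → (-6, -1)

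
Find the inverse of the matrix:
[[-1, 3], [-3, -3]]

For [[a,b],[c,d]], inverse = (1/det)·[[d,-b],[-c,a]]
det = (-1)(-3) - (3)(-3) = 3 - -9 = 12
Inverse = (1/12)·[[-3, -3], [3, -1]]
= [[-1/4, -1/4], [1/4, -1/12]]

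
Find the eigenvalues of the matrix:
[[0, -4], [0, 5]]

Characteristic equation: det(A - λI) = 0
λ² - (trace)λ + (det) = 0
trace = 0 + 5 = 5, det = (0)(5) - (-4)(0) = 0
λ² - (5)λ + (0) = 0
λ = (5 ± √((5)² - 4·(0))) / 2 = (5 ± √25) / 2
Solving: λ = 0, 5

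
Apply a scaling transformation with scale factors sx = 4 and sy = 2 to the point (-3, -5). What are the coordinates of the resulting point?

Scaling matrix:
[[4, 0], [0, 2]]
Result: (-3 × 4, -5 × 2) = (-12, -10)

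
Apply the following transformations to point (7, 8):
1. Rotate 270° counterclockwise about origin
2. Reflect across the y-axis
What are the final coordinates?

Step 1: Rotate 270° → (8, -7)
Step 2: Reflect across y-axis → (-8, -7)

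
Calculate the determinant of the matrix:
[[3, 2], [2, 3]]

For a 2×2 matrix [[a, b], [c, d]], det = ad - bc
det = (3)(3) - (2)(2) = 9 - 4 = 5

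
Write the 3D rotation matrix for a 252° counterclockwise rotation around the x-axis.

Rotation matrix for counterclockwise 252° around x-axis:
cos(252°) = -0.3090, sin(252°) = -0.9511
Result: [[1, 0, 0], [0, -0.3090, 0.9511], [0, -0.9511, -0.3090]]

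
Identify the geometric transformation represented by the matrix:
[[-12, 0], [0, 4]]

This matrix represents: non-uniform scaling by sx = -12, sy = 4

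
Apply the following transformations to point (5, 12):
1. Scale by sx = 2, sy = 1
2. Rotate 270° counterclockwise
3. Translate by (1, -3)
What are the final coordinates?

Step 1: Scale → (10, 12)
Step 2: Rotate 270° → (12, -10)
Step 3: Translate → (13, -13)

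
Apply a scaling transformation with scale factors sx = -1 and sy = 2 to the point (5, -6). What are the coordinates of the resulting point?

Scaling matrix:
[[-1, 0], [0, 2]]
Result: (5 × -1, -6 × 2) = (-5, -12)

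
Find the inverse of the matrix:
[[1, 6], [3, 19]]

For [[a,b],[c,d]], inverse = (1/det)·[[d,-b],[-c,a]]
det = (1)(19) - (6)(3) = 19 - 18 = 1
Inverse = [[19, -6], [-3, 1]]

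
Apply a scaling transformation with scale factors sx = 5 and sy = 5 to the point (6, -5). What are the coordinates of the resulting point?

Scaling matrix:
[[5, 0], [0, 5]]
Result: (6 × 5, -5 × 5) = (30, -25)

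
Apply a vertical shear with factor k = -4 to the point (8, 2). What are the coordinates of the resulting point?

Shear matrix for vertical shear with factor k = -4:
[[1, 0], [-4, 1]]
Result: (8, 2) → (8, -30)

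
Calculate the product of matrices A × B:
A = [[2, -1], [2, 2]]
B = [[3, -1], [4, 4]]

Matrix multiplication:
C[0][0] = 2×3 + -1×4 = 2
C[0][1] = 2×-1 + -1×4 = -6
C[1][0] = 2×3 + 2×4 = 14
C[1][1] = 2×-1 + 2×4 = 6
Result: [[2, -6], [14, 6]]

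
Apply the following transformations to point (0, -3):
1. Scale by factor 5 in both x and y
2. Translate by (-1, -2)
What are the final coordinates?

Step 1: Scale (0, -3) by 5 → (0, -15)
Step 2: Translate by (-1, -2) → (-1, -17)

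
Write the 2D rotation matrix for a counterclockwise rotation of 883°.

Rotation matrix formula: [[cos θ, -sin θ], [sin θ, cos θ]]
For θ = 883°:
cos(883°) = -0.9563
sin(883°) = 0.2924
Result: [[-0.9563, -0.2924], [0.2924, -0.9563]]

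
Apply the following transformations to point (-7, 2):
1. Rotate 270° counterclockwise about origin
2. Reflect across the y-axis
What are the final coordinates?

Step 1: Rotate 270° → (2, 7)
Step 2: Reflect across y-axis → (-2, 7)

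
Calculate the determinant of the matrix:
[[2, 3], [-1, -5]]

For a 2×2 matrix [[a, b], [c, d]], det = ad - bc
det = (2)(-5) - (3)(-1) = -10 - -3 = -7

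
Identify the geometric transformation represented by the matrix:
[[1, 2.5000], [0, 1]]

This matrix represents: horizontal shear with factor 2.5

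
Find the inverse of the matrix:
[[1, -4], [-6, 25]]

For [[a,b],[c,d]], inverse = (1/det)·[[d,-b],[-c,a]]
det = (1)(25) - (-4)(-6) = 25 - 24 = 1
Inverse = [[25, 4], [6, 1]]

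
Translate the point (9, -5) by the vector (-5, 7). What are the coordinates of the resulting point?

Translation by (-5, 7) (homogeneous matrix [[1, 0, -5], [0, 1, 7], [0, 0, 1]]):
x' = 9 + -5 = 4
y' = -5 + 7 = 2
Result: (4, 2)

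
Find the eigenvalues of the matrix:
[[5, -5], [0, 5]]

Characteristic equation: det(A - λI) = 0
λ² - (trace)λ + (det) = 0
trace = 5 + 5 = 10, det = (5)(5) - (-5)(0) = 25
λ² - (10)λ + (25) = 0
λ = (10 ± √((10)² - 4·(25))) / 2 = (10 ± √0) / 2
Solving: λ = 5, 5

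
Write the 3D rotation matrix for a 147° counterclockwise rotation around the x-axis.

Rotation matrix for counterclockwise 147° around x-axis:
cos(147°) = -0.8387, sin(147°) = 0.5446
Result: [[1, 0, 0], [0, -0.8387, -0.5446], [0, 0.5446, -0.8387]]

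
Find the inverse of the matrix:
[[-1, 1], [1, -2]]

For [[a,b],[c,d]], inverse = (1/det)·[[d,-b],[-c,a]]
det = (-1)(-2) - (1)(1) = 2 - 1 = 1
Inverse = [[-2, -1], [-1, -1]]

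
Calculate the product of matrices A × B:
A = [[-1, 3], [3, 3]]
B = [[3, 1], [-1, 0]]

Matrix multiplication:
C[0][0] = -1×3 + 3×-1 = -6
C[0][1] = -1×1 + 3×0 = -1
C[1][0] = 3×3 + 3×-1 = 6
C[1][1] = 3×1 + 3×0 = 3
Result: [[-6, -1], [6, 3]]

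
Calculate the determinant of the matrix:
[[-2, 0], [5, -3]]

For a 2×2 matrix [[a, b], [c, d]], det = ad - bc
det = (-2)(-3) - (0)(5) = 6 - 0 = 6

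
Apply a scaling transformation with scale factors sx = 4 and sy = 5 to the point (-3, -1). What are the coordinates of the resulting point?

Scaling matrix:
[[4, 0], [0, 5]]
Result: (-3 × 4, -1 × 5) = (-12, -5)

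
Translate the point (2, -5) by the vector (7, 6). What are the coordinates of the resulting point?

Translation by (7, 6) (homogeneous matrix [[1, 0, 7], [0, 1, 6], [0, 0, 1]]):
x' = 2 + 7 = 9
y' = -5 + 6 = 1
Result: (9, 1)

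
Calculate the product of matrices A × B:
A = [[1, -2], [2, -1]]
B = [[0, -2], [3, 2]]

Matrix multiplication:
C[0][0] = 1×0 + -2×3 = -6
C[0][1] = 1×-2 + -2×2 = -6
C[1][0] = 2×0 + -1×3 = -3
C[1][1] = 2×-2 + -1×2 = -6
Result: [[-6, -6], [-3, -6]]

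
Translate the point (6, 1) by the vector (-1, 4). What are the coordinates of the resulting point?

Translation by (-1, 4) (homogeneous matrix [[1, 0, -1], [0, 1, 4], [0, 0, 1]]):
x' = 6 + -1 = 5
y' = 1 + 4 = 5
Result: (5, 5)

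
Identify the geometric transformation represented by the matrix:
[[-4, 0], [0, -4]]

This matrix represents: uniform scaling by factor -4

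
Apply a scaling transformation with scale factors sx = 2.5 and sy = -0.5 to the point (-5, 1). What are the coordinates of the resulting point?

Scaling matrix:
[[2.50, 0], [0, -0.50]]
Result: (-5 × 2.5, 1 × -0.5) = (-12.5, -0.5)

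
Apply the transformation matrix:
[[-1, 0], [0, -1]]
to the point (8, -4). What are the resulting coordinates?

Matrix multiplication:
[[-1, 0], [0, -1]] × [8, -4]ᵀ
= [(-1)(8) + (0)(-4), (0)(8) + (-1)(-4)]ᵀ
= [-8, 4]ᵀ
Result: (-8, 4)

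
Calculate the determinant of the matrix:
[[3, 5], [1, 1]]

For a 2×2 matrix [[a, b], [c, d]], det = ad - bc
det = (3)(1) - (5)(1) = 3 - 5 = -2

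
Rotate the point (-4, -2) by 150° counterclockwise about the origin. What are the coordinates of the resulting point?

Rotation matrix for 150°: [[cos 150°, -sin 150°], [sin 150°, cos 150°]] ≈ [[-0.866025, -0.500000], [0.500000, -0.866025]]
[[-0.866025, -0.500000], [0.500000, -0.866025]] × [-4, -2]ᵀ ≈ [4.4641, -0.2679]ᵀ
Result: (4.4641, -0.2679)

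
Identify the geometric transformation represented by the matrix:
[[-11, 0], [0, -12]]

This matrix represents: non-uniform scaling by sx = -11, sy = -12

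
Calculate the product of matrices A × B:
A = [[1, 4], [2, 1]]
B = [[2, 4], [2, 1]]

Matrix multiplication:
C[0][0] = 1×2 + 4×2 = 10
C[0][1] = 1×4 + 4×1 = 8
C[1][0] = 2×2 + 1×2 = 6
C[1][1] = 2×4 + 1×1 = 9
Result: [[10, 8], [6, 9]]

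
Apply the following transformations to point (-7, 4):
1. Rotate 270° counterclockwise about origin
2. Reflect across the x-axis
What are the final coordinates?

Step 1: Rotate 270° → (4, 7)
Step 2: Reflect across x-axis → (4, -7)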